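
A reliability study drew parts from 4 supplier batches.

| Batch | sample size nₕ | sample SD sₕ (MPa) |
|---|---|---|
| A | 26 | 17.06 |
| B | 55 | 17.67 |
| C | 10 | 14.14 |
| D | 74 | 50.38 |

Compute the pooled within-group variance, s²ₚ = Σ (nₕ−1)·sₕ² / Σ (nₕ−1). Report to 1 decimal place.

1311.9

Degrees of freedom: 25 + 54 + 9 + 73 = 161.
Σ(nₕ−1)sₕ² = 25·291.0436 + 54·312.2289 + 9·199.9396 + 73·2538.1444 = 211220.4482.
s²ₚ = 211220.4482 / 161 = 1311.928... → 1311.9.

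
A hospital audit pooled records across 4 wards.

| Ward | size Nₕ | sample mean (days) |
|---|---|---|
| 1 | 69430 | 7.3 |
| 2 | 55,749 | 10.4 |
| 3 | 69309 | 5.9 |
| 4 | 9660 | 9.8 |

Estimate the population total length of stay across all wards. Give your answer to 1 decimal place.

1590219.7

1: 69430·7.3 = 506839
2: 55749·10.4 = 579789.6
3: 69309·5.9 = 408923.1
4: 9660·9.8 = 94668
τ̂ = Σ Nₕx̄ₕ = 1590219.7.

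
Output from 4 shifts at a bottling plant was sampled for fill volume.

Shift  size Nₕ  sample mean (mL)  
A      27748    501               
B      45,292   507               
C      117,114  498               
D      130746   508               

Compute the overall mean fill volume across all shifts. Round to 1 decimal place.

503.6

N = 27748 + 45292 + 117114 + 130746 = 320900.
Overall mean = Σ (Nₕ/N)·x̄ₕ — weight by population share, not a simple average.
Σ Nₕx̄ₕ = 27748·501 + 45292·507 + 117114·498 + 130746·508 = 13901748 + 22963044 + 58322772 + 66418968 = 161606532.
Divide by N: 161606532 / 320900 = 503.604... → 503.6.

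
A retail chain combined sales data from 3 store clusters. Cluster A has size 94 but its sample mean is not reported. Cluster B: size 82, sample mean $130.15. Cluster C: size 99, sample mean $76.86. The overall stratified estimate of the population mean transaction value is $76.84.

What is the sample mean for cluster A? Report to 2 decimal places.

Σ Nₕx̄ₕ = N·μ, so 94·x̄_A = 275·76.84 − (82·130.15 + 99·76.86).
= 21131 − 18281.44 = 2849.56.
x̄_A = 2849.56 / 94 = 30.3145... → 30.31.

30.31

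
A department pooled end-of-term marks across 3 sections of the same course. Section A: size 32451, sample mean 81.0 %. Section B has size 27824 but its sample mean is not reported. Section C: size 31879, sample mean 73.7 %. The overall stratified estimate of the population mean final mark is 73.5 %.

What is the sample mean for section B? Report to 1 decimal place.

64.5

Σ Nₕx̄ₕ = N·μ, so 27824·x̄_B = 92154·73.5 − (32451·81.0 + 31879·73.7).
= 6773319 − 4978013.3 = 1795305.7.
x̄_B = 1795305.7 / 27824 = 64.524... → 64.5.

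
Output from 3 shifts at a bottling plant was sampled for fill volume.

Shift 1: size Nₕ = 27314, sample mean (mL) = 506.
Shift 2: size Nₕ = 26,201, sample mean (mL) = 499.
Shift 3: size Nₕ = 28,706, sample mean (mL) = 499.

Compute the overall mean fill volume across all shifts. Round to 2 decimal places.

501.33

N = 82221; weights Wₕ = Nₕ/N = (0.3322, 0.3187, 0.3491).
x̄_st = Σ Wₕ·x̄ₕ = 0.3322·506 + 0.3187·499 + 0.3491·499 ≈ 501.3254...
→ 501.33.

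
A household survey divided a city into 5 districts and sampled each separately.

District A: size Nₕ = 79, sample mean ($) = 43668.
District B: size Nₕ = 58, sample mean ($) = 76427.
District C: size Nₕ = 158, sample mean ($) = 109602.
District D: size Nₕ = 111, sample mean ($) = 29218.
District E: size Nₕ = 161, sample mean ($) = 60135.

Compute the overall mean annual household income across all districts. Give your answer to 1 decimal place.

N = 567; weights Wₕ = Nₕ/N = (0.1393, 0.1023, 0.2787, 0.1958, 0.2840).
x̄_st = Σ Wₕ·x̄ₕ = 0.1393·43668 + 0.1023·76427 + 0.2787·109602 + 0.1958·29218 + 0.2840·60135 ≈ 67239.131...
→ 67239.1.

67239.1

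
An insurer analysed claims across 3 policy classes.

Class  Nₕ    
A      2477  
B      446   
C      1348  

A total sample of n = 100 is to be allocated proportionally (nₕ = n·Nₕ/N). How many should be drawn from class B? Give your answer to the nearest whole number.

N = 2477 + 446 + 1348 = 4271.
n_B = 100·446/4271 = 10.443... → 10.

10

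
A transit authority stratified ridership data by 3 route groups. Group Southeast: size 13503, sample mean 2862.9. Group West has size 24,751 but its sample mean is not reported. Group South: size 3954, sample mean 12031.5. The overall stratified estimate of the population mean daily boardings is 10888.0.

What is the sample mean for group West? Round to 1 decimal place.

15083.4

N = 13503 + 24751 + 3954 = 42208.
Overall total = μ·N = 10888.0·42208 = 459560704.
Subtract the known strata: 13503·2862.9 + 3954·12031.5 = 86230289.7.
Remaining total for group West: 459560704 − 86230289.7 = 373330414.3.
Divide by its size: 373330414.3 / 24751 = 15083.448... → 15083.4.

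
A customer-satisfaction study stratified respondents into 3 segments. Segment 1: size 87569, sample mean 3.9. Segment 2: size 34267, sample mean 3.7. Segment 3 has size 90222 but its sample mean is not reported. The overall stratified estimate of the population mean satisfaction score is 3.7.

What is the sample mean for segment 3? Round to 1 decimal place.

3.5

Σ Nₕx̄ₕ = N·μ, so 90222·x̄_3 = 212058·3.7 − (87569·3.9 + 34267·3.7).
= 784614.6 − 468307 = 316307.6.
x̄_3 = 316307.6 / 90222 = 3.506... → 3.5.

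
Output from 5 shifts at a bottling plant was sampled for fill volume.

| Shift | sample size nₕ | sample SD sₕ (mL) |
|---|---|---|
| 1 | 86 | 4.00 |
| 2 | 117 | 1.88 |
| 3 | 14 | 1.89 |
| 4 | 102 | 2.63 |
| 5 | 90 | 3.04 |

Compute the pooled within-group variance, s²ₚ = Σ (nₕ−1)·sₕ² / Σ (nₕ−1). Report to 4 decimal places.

8.2612

1: (86−1)·4.00² = 85·16 = 1360
2: (117−1)·1.88² = 116·3.5344 = 409.9904
3: (14−1)·1.89² = 13·3.5721 = 46.4373
4: (102−1)·2.63² = 101·6.9169 = 698.6069
5: (90−1)·3.04² = 89·9.2416 = 822.5024
Numerator = 3337.537; denominator = Σ(nₕ−1) = 404.
s²ₚ = 3337.537/404 = 8.261230... → 8.2612.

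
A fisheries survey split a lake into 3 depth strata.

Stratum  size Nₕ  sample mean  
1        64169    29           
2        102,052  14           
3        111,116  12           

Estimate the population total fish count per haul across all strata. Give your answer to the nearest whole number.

1: 64169·29 = 1860901
2: 102052·14 = 1428728
3: 111116·12 = 1333392
τ̂ = Σ Nₕx̄ₕ = 4623021.

4623021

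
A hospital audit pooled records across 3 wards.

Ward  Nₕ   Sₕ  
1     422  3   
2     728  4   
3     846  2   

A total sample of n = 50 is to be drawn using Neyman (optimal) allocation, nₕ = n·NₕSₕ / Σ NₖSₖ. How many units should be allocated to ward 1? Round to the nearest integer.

1: NₕSₕ = 422·3 = 1266
2: NₕSₕ = 728·4 = 2912
3: NₕSₕ = 846·2 = 1692
Σ NₕSₕ = 5870.
n_1 = 50·1266/5870 = 10.784... → 11.

11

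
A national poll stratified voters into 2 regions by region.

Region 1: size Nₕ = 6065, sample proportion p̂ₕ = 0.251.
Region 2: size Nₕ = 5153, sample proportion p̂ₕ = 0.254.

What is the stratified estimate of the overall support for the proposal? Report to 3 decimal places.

0.252

N = 6065 + 5153 = 11218.
Overall proportion = Σ (Nₕ/N)·p̂ₕ.
Σ Nₕp̂ₕ = 1522.315 + 1308.862 = 2831.177.
2831.177 / 11218 = 0.25238... → 0.252.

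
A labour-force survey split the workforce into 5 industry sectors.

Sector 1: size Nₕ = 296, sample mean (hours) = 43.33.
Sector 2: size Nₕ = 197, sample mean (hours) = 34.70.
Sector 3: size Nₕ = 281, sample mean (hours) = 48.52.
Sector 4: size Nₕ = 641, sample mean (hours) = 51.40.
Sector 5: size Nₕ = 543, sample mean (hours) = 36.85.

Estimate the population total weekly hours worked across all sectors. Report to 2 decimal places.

1: 296·43.33 = 12825.68
2: 197·34.70 = 6835.9
3: 281·48.52 = 13634.12
4: 641·51.40 = 32947.4
5: 543·36.85 = 20009.55
τ̂ = Σ Nₕx̄ₕ = 86252.65.

86252.65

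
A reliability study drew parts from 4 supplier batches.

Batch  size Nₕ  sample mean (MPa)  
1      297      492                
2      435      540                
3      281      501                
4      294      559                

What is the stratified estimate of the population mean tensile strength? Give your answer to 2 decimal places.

N = 1307; weights Wₕ = Nₕ/N = (0.2272, 0.3328, 0.2150, 0.2249).
x̄_st = Σ Wₕ·x̄ₕ = 0.2272·492 + 0.3328·540 + 0.2150·501 + 0.2249·559 ≈ 524.9816...
→ 524.98.

524.98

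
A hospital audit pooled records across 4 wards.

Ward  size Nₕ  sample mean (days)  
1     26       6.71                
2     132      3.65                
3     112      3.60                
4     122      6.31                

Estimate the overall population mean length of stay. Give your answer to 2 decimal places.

4.67

x̄_st = (Σ Nₕx̄ₕ) / (Σ Nₕ) = (26·6.71 + 132·3.65 + 112·3.60 + 122·6.31) / 392
= 1829.28 / 392 = 4.6665... → 4.67.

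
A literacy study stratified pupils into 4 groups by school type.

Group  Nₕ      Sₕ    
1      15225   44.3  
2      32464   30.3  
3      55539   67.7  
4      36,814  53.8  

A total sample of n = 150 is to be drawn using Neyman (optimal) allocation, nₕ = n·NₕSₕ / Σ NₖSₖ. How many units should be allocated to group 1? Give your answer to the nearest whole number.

1: NₕSₕ = 15225·44.3 = 674467.5
2: NₕSₕ = 32464·30.3 = 983659.2
3: NₕSₕ = 55539·67.7 = 3759990.3
4: NₕSₕ = 36814·53.8 = 1980593.2
Σ NₕSₕ = 7398710.2.
n_1 = 150·674467.5/7398710.2 = 13.674... → 14.

14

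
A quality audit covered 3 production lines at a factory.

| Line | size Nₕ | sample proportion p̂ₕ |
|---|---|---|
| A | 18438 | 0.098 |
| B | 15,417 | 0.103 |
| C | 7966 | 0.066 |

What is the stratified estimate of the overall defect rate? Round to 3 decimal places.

0.094

N = 18438 + 15417 + 7966 = 41821.
Overall proportion = Σ (Nₕ/N)·p̂ₕ.
Σ Nₕp̂ₕ = 1806.924 + 1587.951 + 525.756 = 3920.631.
3920.631 / 41821 = 0.09375... → 0.094.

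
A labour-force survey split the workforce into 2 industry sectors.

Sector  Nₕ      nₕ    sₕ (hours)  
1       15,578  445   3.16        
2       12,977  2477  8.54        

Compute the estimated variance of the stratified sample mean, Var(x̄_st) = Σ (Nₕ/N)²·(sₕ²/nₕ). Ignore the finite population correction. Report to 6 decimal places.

N = 28555. Term for each stratum: Wₕ²sₕ²/nₕ.
Var(x̄_st) = 0.006678412 + 0.006080986 = 0.012759398 → 0.012759.

0.012759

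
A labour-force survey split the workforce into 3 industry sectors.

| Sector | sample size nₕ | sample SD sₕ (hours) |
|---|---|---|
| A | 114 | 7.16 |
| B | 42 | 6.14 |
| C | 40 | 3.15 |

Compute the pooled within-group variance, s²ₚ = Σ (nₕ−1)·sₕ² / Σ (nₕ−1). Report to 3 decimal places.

Degrees of freedom: 113 + 41 + 39 = 193.
Σ(nₕ−1)sₕ² = 113·51.2656 + 41·37.6996 + 39·9.9225 = 7725.6739.
s²ₚ = 7725.6739 / 193 = 40.02940... → 40.029.

40.029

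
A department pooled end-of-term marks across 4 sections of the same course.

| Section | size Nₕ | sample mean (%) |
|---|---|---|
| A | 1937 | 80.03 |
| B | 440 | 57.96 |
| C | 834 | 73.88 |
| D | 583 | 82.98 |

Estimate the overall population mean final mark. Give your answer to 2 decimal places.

N = 1937 + 440 + 834 + 583 = 3794.
Weight each subgroup mean by Nₕ/N and sum.
Σ Nₕx̄ₕ = 1937·80.03 + 440·57.96 + 834·73.88 + 583·82.98 = 155018.11 + 25502.4 + 61615.92 + 48377.34 = 290513.77.
Divide by N: 290513.77 / 3794 = 76.5719... → 76.57.

76.57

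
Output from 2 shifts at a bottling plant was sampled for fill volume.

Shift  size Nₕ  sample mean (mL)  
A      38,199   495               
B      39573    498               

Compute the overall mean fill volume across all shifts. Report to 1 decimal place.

x̄_st = (Σ Nₕx̄ₕ) / (Σ Nₕ) = (38199·495 + 39573·498) / 77772
= 38615859 / 77772 = 496.527... → 496.5.

496.5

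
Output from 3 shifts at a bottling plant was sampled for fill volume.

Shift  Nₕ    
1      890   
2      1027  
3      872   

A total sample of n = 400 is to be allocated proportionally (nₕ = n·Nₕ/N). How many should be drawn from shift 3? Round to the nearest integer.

125

Share of shift 3 = 872/2789 = 0.31266.
Allocate 400 × 0.31266 = 125.063... → 125.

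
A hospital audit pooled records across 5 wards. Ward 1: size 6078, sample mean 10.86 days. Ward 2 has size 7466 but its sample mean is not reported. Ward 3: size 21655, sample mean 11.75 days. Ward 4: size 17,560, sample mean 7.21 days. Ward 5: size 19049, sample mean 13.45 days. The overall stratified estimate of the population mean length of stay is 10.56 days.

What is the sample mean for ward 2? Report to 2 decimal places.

N = 6078 + 7466 + 21655 + 17560 + 19049 = 71808.
Overall total = μ·N = 10.56·71808 = 758292.48.
Subtract the known strata: 6078·10.86 + 21655·11.75 + 17560·7.21 + 19049·13.45 = 703269.98.
Remaining total for ward 2: 758292.48 − 703269.98 = 55022.5.
Divide by its size: 55022.5 / 7466 = 7.3697... → 7.37.

7.37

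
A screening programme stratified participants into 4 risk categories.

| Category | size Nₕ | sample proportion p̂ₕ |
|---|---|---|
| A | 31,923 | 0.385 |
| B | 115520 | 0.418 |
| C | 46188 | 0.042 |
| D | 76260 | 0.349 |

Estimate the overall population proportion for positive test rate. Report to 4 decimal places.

N = 31923 + 115520 + 46188 + 76260 = 269891.
Overall proportion = Σ (Nₕ/N)·p̂ₕ.
Σ Nₕp̂ₕ = 12290.355 + 48287.36 + 1939.896 + 26614.74 = 89132.351.
89132.351 / 269891 = 0.330253... → 0.3303.

0.3303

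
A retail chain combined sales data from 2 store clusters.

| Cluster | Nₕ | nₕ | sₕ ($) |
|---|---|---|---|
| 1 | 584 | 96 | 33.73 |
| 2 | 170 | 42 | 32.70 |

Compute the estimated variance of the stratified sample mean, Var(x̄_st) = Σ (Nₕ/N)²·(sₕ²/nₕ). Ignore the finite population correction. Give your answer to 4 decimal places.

8.4038

N = 754; Wₕ = Nₕ/N.
cluster 1: (584/754)²·33.73²/96 = 7.1095883
cluster 2: (170/754)²·32.70²/42 = 1.2941999
Sum = 8.4037882 → 8.4038.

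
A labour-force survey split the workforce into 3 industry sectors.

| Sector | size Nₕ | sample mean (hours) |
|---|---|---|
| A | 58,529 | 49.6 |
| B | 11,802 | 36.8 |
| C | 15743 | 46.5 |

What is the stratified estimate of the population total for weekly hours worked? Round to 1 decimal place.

4069401.5

Population total = Σ Nₕ·x̄ₕ (each stratum's size times its mean).
58529·49.6 + 11802·36.8 + 15743·46.5 = 2903038.4 + 434313.6 + 732049.5 = 4069401.5.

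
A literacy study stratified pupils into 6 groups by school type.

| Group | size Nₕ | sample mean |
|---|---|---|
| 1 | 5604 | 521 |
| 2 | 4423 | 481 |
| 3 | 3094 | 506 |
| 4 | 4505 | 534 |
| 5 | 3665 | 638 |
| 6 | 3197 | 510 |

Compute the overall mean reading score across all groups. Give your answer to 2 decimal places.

N = 5604 + 4423 + 3094 + 4505 + 3665 + 3197 = 24488.
Overall mean = Σ (Nₕ/N)·x̄ₕ — weight by population share, not a simple average.
Σ Nₕx̄ₕ = 5604·521 + 4423·481 + 3094·506 + 4505·534 + 3665·638 + 3197·510 = 2919684 + 2127463 + 1565564 + 2405670 + 2338270 + 1630470 = 12987121.
Divide by N: 12987121 / 24488 = 530.3463... → 530.35.

530.35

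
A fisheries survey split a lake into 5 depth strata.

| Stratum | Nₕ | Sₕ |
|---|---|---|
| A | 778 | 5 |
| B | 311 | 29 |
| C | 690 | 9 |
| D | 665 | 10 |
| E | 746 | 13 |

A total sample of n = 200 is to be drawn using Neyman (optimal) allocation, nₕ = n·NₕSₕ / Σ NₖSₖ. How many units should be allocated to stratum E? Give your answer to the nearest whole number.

55

Σ NₕSₕ = 778·5 + 311·29 + 690·9 + 665·10 + 746·13 = 35467.
Share for E: 9698/35467 = 0.27344.
n_E = 200 × 0.27344 = 54.687... → 55.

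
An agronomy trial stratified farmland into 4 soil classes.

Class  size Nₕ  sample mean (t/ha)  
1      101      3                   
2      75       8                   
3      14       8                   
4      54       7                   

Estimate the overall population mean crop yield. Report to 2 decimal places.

5.71

N = 101 + 75 + 14 + 54 = 244.
Overall mean = Σ (Nₕ/N)·x̄ₕ — weight by population share, not a simple average.
Σ Nₕx̄ₕ = 101·3 + 75·8 + 14·8 + 54·7 = 303 + 600 + 112 + 378 = 1393.
Divide by N: 1393 / 244 = 5.7090... → 5.71.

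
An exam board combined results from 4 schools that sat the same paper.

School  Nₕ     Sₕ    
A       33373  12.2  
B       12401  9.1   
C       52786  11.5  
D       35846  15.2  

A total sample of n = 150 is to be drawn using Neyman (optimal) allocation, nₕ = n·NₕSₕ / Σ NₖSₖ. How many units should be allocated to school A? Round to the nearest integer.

37

A: NₕSₕ = 33373·12.2 = 407150.6
B: NₕSₕ = 12401·9.1 = 112849.1
C: NₕSₕ = 52786·11.5 = 607039
D: NₕSₕ = 35846·15.2 = 544859.2
Σ NₕSₕ = 1671897.9.
n_A = 150·407150.6/1671897.9 = 36.529... → 37.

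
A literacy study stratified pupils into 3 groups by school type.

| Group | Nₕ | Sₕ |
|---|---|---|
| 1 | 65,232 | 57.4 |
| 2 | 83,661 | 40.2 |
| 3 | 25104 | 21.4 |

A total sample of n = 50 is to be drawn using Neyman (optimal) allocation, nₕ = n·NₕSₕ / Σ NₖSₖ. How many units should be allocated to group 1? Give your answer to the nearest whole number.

Σ NₕSₕ = 65232·57.4 + 83661·40.2 + 25104·21.4 = 7644714.6.
Share for 1: 3744316.8/7644714.6 = 0.48979.
n_1 = 50 × 0.48979 = 24.490... → 24.

24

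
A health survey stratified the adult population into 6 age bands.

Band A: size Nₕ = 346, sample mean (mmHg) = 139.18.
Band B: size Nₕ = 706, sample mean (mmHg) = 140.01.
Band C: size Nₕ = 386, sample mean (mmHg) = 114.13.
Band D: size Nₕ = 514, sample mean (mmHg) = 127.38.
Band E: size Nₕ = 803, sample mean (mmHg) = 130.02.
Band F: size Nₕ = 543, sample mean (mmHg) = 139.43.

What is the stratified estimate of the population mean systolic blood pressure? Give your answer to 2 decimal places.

N = 346 + 706 + 386 + 514 + 803 + 543 = 3298.
Weight each subgroup mean by Nₕ/N and sum.
Σ Nₕx̄ₕ = 346·139.18 + 706·140.01 + 386·114.13 + 514·127.38 + 803·130.02 + 543·139.43 = 48156.28 + 98847.06 + 44054.18 + 65473.32 + 104406.06 + 75710.49 = 436647.39.
Divide by N: 436647.39 / 3298 = 132.3976... → 132.40.

132.40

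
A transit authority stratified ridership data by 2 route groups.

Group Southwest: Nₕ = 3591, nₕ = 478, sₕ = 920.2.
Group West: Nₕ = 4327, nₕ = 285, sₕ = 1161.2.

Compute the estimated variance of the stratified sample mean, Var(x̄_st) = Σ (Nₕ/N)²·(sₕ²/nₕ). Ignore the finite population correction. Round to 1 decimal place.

N = 7918. Term for each stratum: Wₕ²sₕ²/nₕ.
Var(x̄_st) = 364.3648 + 1412.9018 = 1777.2666 → 1777.3.

1777.3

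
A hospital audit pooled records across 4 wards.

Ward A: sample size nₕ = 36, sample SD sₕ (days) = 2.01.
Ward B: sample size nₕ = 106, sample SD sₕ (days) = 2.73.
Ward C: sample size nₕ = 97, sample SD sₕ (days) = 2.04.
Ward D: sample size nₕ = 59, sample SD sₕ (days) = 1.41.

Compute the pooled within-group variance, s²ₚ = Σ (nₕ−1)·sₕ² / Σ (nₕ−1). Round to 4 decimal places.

Degrees of freedom: 35 + 105 + 96 + 58 = 294.
Σ(nₕ−1)sₕ² = 35·4.0401 + 105·7.4529 + 96·4.1616 + 58·1.9881 = 1438.7814.
s²ₚ = 1438.7814 / 294 = 4.893814... → 4.8938.

4.8938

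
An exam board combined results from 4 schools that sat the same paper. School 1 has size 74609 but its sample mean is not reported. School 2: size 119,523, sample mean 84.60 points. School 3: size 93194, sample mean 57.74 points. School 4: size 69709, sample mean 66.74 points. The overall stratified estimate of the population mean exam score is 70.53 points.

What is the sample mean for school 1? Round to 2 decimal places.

Σ Nₕx̄ₕ = N·μ, so 74609·x̄_1 = 357035·70.53 − (119523·84.60 + 93194·57.74 + 69709·66.74).
= 25181678.55 − 20145046.02 = 5036632.53.
x̄_1 = 5036632.53 / 74609 = 67.5070... → 67.51.

67.51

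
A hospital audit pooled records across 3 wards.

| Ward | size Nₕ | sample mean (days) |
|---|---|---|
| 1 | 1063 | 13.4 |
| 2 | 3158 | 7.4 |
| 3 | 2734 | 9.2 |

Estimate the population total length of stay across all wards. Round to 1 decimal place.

62766.2

1: 1063·13.4 = 14244.2
2: 3158·7.4 = 23369.2
3: 2734·9.2 = 25152.8
τ̂ = Σ Nₕx̄ₕ = 62766.2.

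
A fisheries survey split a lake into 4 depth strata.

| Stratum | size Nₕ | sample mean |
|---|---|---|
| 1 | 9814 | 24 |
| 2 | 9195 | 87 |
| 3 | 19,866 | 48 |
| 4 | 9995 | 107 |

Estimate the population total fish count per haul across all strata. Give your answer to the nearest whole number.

3058534

1: 9814·24 = 235536
2: 9195·87 = 799965
3: 19866·48 = 953568
4: 9995·107 = 1069465
τ̂ = Σ Nₕx̄ₕ = 3058534.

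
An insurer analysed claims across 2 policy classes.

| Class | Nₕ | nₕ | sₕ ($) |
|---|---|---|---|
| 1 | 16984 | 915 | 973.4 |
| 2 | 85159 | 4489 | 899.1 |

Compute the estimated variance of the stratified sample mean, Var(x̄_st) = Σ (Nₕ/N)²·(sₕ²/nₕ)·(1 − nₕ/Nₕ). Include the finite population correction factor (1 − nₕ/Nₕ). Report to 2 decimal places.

N = 102143. Term for each stratum: Wₕ²sₕ²/nₕ·(1−nₕ/Nₕ).
Var(x̄_st) = 27.08777 + 118.57463 = 145.66240 → 145.66.

145.66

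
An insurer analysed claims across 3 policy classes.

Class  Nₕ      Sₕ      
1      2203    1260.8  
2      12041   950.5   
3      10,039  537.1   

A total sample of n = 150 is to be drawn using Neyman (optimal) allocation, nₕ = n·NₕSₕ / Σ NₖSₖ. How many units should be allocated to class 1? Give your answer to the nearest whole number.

Σ NₕSₕ = 2203·1260.8 + 12041·950.5 + 10039·537.1 = 19614459.8.
Share for 1: 2777542.4/19614459.8 = 0.14161.
n_1 = 150 × 0.14161 = 21.241... → 21.

21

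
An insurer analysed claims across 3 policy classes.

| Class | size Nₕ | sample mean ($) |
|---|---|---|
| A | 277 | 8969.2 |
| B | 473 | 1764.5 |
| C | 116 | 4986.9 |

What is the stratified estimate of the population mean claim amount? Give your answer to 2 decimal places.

N = 866; weights Wₕ = Nₕ/N = (0.3199, 0.5462, 0.1339).
x̄_st = Σ Wₕ·x̄ₕ = 0.3199·8969.2 + 0.5462·1764.5 + 0.1339·4986.9 ≈ 4500.6435...
→ 4500.64.

4500.64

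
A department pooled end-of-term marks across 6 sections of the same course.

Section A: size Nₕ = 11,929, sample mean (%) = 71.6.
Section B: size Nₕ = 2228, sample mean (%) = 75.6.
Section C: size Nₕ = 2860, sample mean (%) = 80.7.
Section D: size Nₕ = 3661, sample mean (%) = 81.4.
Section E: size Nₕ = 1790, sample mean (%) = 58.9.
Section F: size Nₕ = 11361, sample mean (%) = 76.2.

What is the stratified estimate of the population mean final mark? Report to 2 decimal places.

x̄_st = (Σ Nₕx̄ₕ) / (Σ Nₕ) = (11929·71.6 + 2228·75.6 + 2860·80.7 + 3661·81.4 + 1790·58.9 + 11361·76.2) / 33829
= 2522499.8 / 33829 = 74.5662... → 74.57.

74.57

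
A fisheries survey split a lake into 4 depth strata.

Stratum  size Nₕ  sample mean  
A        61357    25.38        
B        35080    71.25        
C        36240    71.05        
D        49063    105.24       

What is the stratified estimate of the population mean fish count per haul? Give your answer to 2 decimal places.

x̄_st = (Σ Nₕx̄ₕ) / (Σ Nₕ) = (61357·25.38 + 35080·71.25 + 36240·71.05 + 49063·105.24) / 181740
= 11794932.78 / 181740 = 64.9000... → 64.90.

64.90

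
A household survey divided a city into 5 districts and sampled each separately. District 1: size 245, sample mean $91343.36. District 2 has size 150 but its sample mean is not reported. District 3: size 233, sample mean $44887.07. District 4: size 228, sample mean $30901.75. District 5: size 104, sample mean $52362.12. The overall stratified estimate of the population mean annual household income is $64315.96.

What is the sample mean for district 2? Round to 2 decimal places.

N = 245 + 150 + 233 + 228 + 104 = 960.
Overall total = μ·N = 64315.96·960 = 61743321.6.
Subtract the known strata: 245·91343.36 + 233·44887.07 + 228·30901.75 + 104·52362.12 = 45329069.99.
Remaining total for district 2: 61743321.6 − 45329069.99 = 16414251.61.
Divide by its size: 16414251.61 / 150 = 109428.3441... → 109428.34.

109428.34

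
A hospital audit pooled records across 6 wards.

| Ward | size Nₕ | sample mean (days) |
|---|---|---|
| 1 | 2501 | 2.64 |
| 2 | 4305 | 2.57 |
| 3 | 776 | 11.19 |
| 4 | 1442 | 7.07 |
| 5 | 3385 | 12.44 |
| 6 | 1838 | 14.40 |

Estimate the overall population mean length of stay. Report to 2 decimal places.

x̄_st = (Σ Nₕx̄ₕ) / (Σ Nₕ) = (2501·2.64 + 4305·2.57 + 776·11.19 + 1442·7.07 + 3385·12.44 + 1838·14.40) / 14247
= 105121.47 / 14247 = 7.3785... → 7.38.

7.38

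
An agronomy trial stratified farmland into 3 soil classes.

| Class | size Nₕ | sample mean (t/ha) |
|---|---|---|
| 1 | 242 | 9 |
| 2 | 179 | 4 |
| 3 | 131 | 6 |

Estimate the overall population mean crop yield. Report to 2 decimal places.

N = 242 + 179 + 131 = 552.
Overall mean = Σ (Nₕ/N)·x̄ₕ — weight by population share, not a simple average.
Σ Nₕx̄ₕ = 242·9 + 179·4 + 131·6 = 2178 + 716 + 786 = 3680.
Divide by N: 3680 / 552 = 6.6667... → 6.67.

6.67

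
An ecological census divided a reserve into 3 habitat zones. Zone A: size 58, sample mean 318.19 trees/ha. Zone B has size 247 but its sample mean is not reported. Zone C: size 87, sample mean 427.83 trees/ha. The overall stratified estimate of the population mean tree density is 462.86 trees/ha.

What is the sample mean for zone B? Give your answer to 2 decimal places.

509.17

Σ Nₕx̄ₕ = N·μ, so 247·x̄_B = 392·462.86 − (58·318.19 + 87·427.83).
= 181441.12 − 55676.23 = 125764.89.
x̄_B = 125764.89 / 247 = 509.1696... → 509.17.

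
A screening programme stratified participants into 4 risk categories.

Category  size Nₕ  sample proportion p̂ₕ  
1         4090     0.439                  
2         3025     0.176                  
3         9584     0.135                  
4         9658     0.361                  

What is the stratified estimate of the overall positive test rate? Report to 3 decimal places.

0.270

Wₕ = Nₕ/N with N = 26357: 0.1552, 0.1148, 0.3636, 0.3664.
p̂_st = 0.1552·0.439 + 0.1148·0.176 + 0.3636·0.135 + 0.3664·0.361 ≈ 0.26969... → 0.270.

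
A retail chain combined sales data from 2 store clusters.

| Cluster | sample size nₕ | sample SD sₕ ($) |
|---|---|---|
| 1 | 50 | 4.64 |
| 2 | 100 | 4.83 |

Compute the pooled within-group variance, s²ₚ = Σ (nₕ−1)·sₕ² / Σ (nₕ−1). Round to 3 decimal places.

1: (50−1)·4.64² = 49·21.5296 = 1054.9504
2: (100−1)·4.83² = 99·23.3289 = 2309.5611
Numerator = 3364.5115; denominator = Σ(nₕ−1) = 148.
s²ₚ = 3364.5115/148 = 22.73319... → 22.733.

22.733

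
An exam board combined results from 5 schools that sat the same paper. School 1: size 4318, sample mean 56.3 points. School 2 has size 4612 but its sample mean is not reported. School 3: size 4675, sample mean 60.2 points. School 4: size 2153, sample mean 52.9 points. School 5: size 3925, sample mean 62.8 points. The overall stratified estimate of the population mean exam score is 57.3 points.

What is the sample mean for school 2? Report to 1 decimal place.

52.7

Σ Nₕx̄ₕ = N·μ, so 4612·x̄_2 = 19683·57.3 − (4318·56.3 + 4675·60.2 + 2153·52.9 + 3925·62.8).
= 1127835.9 − 884922.1 = 242913.8.
x̄_2 = 242913.8 / 4612 = 52.670... → 52.7.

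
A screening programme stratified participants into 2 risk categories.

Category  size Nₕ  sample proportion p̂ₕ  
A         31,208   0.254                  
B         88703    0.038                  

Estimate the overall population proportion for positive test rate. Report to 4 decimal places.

0.0942

Wₕ = Nₕ/N with N = 119911: 0.2603, 0.7397.
p̂_st = 0.2603·0.254 + 0.7397·0.038 ≈ 0.094216... → 0.0942.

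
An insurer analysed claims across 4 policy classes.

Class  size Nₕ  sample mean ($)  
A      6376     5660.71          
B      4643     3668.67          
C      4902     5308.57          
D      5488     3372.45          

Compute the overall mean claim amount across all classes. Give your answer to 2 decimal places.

N = 6376 + 4643 + 4902 + 5488 = 21409.
The stratified mean weights each stratum mean by its population share Nₕ/N.
Σ Nₕx̄ₕ = 6376·5660.71 + 4643·3668.67 + 4902·5308.57 + 5488·3372.45 = 36092686.96 + 17033634.81 + 26022610.14 + 18508005.6 = 97656937.51.
Divide by N: 97656937.51 / 21409 = 4561.4899... → 4561.49.

4561.49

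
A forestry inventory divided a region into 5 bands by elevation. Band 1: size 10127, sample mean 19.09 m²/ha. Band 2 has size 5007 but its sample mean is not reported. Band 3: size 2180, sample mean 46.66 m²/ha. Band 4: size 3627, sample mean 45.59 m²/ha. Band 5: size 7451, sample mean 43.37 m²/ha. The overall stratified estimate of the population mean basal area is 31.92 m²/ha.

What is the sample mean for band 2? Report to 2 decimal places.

24.51

N = 10127 + 5007 + 2180 + 3627 + 7451 = 28392.
Overall total = μ·N = 31.92·28392 = 906272.64.
Subtract the known strata: 10127·19.09 + 2180·46.66 + 3627·45.59 + 7451·43.37 = 783548.03.
Remaining total for band 2: 906272.64 − 783548.03 = 122724.61.
Divide by its size: 122724.61 / 5007 = 24.5106... → 24.51.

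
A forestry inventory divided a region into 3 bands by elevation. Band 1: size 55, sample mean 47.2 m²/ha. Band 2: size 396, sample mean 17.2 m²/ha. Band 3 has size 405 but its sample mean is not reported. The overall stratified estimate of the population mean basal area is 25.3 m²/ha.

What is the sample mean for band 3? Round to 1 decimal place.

30.2

Σ Nₕx̄ₕ = N·μ, so 405·x̄_3 = 856·25.3 − (55·47.2 + 396·17.2).
= 21656.8 − 9407.2 = 12249.6.
x̄_3 = 12249.6 / 405 = 30.246... → 30.2.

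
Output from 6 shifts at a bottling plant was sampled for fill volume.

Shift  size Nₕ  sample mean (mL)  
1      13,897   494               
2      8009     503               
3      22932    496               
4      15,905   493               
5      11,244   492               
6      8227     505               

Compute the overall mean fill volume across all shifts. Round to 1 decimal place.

496.1

x̄_st = (Σ Nₕx̄ₕ) / (Σ Nₕ) = (13897·494 + 8009·503 + 22932·496 + 15905·493 + 11244·492 + 8227·505) / 80214
= 39795765 / 80214 = 496.120... → 496.1.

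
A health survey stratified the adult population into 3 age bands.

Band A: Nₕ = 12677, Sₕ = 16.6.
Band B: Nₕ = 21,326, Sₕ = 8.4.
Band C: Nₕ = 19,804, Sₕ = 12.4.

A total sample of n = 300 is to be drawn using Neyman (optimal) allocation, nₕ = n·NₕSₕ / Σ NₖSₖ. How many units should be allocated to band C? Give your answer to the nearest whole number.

116

A: NₕSₕ = 12677·16.6 = 210438.2
B: NₕSₕ = 21326·8.4 = 179138.4
C: NₕSₕ = 19804·12.4 = 245569.6
Σ NₕSₕ = 635146.2.
n_C = 300·245569.6/635146.2 = 115.990... → 116.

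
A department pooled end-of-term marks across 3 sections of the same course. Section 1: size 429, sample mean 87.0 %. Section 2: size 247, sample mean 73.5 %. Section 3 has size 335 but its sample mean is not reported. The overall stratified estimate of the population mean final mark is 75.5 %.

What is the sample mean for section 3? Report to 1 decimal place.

N = 429 + 247 + 335 = 1011.
Overall total = μ·N = 75.5·1011 = 76330.5.
Subtract the known strata: 429·87.0 + 247·73.5 = 55477.5.
Remaining total for section 3: 76330.5 − 55477.5 = 20853.
Divide by its size: 20853 / 335 = 62.248... → 62.2.

62.2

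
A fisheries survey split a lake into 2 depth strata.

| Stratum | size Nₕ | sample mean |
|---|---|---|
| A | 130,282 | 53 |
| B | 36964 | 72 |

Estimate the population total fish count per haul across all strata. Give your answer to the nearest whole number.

Population total = Σ Nₕ·x̄ₕ (each stratum's size times its mean).
130282·53 + 36964·72 = 6904946 + 2661408 = 9566354.

9566354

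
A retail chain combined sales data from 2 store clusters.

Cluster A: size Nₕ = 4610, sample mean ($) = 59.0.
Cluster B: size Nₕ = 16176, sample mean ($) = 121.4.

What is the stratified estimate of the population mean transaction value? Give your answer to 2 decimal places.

x̄_st = (Σ Nₕx̄ₕ) / (Σ Nₕ) = (4610·59.0 + 16176·121.4) / 20786
= 2235756.4 / 20786 = 107.5607... → 107.56.

107.56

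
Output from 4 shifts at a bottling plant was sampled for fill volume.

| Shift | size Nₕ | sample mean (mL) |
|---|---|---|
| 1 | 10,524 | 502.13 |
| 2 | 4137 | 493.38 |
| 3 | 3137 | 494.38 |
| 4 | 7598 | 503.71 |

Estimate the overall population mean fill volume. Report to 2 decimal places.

N = 10524 + 4137 + 3137 + 7598 = 25396.
Overall mean = Σ (Nₕ/N)·x̄ₕ — weight by population share, not a simple average.
Σ Nₕx̄ₕ = 10524·502.13 + 4137·493.38 + 3137·494.38 + 7598·503.71 = 5284416.12 + 2041113.06 + 1550870.06 + 3827188.58 = 12703587.82.
Divide by N: 12703587.82 / 25396 = 500.2200... → 500.22.

500.22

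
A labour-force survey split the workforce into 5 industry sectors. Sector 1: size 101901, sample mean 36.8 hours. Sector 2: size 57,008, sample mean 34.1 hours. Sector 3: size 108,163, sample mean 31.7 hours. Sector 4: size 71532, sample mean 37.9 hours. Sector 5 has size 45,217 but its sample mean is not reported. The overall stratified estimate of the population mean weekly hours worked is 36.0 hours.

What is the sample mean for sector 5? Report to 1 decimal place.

N = 101901 + 57008 + 108163 + 71532 + 45217 = 383821.
Overall total = μ·N = 36.0·383821 = 13817556.
Subtract the known strata: 101901·36.8 + 57008·34.1 + 108163·31.7 + 71532·37.9 = 11833759.5.
Remaining total for sector 5: 13817556 − 11833759.5 = 1983796.5.
Divide by its size: 1983796.5 / 45217 = 43.873... → 43.9.

43.9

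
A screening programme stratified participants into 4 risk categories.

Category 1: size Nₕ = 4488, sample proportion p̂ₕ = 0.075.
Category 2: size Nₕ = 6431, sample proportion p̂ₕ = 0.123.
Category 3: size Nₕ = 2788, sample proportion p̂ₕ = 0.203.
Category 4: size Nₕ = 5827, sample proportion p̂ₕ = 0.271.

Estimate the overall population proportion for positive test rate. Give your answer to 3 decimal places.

Wₕ = Nₕ/N with N = 19534: 0.2298, 0.3292, 0.1427, 0.2983.
p̂_st = 0.2298·0.075 + 0.3292·0.123 + 0.1427·0.203 + 0.2983·0.271 ≈ 0.16754... → 0.168.

0.168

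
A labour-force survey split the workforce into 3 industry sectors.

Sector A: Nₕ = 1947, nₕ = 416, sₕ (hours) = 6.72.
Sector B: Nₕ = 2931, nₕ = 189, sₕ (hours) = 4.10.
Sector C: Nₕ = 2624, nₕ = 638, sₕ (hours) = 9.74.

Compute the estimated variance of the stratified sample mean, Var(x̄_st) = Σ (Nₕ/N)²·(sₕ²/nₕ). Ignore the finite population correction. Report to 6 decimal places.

N = 7502; Wₕ = Nₕ/N.
sector A: (1947/7502)²·6.72²/416 = 0.007311778
sector B: (2931/7502)²·4.10²/189 = 0.013576363
sector C: (2624/7502)²·9.74²/638 = 0.018191595
Sum = 0.039079735 → 0.039080.

0.039080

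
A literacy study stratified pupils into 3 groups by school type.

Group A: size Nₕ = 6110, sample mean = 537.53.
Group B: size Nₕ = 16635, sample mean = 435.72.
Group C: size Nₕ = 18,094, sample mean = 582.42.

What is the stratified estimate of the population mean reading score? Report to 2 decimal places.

515.95

N = 6110 + 16635 + 18094 = 40839.
The stratified mean weights each stratum mean by its population share Nₕ/N.
Σ Nₕx̄ₕ = 6110·537.53 + 16635·435.72 + 18094·582.42 = 3284308.3 + 7248202.2 + 10538307.48 = 21070817.98.
Divide by N: 21070817.98 / 40839 = 515.9484... → 515.95.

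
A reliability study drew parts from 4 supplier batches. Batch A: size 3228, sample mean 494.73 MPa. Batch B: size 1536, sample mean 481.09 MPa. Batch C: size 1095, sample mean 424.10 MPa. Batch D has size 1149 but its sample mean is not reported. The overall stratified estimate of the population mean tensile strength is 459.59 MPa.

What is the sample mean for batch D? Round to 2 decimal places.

Σ Nₕx̄ₕ = N·μ, so 1149·x̄_D = 7008·459.59 − (3228·494.73 + 1536·481.09 + 1095·424.10).
= 3220806.72 − 2800332.18 = 420474.54.
x̄_D = 420474.54 / 1149 = 365.9483... → 365.95.

365.95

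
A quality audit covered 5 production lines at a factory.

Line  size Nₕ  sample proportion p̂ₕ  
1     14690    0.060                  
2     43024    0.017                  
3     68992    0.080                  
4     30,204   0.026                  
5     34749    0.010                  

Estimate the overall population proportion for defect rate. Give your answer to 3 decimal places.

0.043

Wₕ = Nₕ/N with N = 191659: 0.0766, 0.2245, 0.3600, 0.1576, 0.1813.
p̂_st = 0.0766·0.060 + 0.2245·0.017 + 0.3600·0.080 + 0.1576·0.026 + 0.1813·0.010 ≈ 0.04312... → 0.043.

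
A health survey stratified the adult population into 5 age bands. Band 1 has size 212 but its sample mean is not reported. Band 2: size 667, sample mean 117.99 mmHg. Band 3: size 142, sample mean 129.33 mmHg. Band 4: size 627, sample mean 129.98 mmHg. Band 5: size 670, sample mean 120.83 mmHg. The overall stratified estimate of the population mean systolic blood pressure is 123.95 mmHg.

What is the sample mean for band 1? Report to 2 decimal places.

131.12

Σ Nₕx̄ₕ = N·μ, so 212·x̄_1 = 2318·123.95 − (667·117.99 + 142·129.33 + 627·129.98 + 670·120.83).
= 287316.1 − 259517.75 = 27798.35.
x̄_1 = 27798.35 / 212 = 131.1243... → 131.12.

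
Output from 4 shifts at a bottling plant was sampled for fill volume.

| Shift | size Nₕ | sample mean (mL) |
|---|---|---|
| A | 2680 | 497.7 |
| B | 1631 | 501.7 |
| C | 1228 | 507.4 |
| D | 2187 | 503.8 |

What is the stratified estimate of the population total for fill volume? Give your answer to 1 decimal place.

Population total = Σ Nₕ·x̄ₕ (each stratum's size times its mean).
2680·497.7 + 1631·501.7 + 1228·507.4 + 2187·503.8 = 1333836 + 818272.7 + 623087.2 + 1101810.6 = 3877006.5.

3877006.5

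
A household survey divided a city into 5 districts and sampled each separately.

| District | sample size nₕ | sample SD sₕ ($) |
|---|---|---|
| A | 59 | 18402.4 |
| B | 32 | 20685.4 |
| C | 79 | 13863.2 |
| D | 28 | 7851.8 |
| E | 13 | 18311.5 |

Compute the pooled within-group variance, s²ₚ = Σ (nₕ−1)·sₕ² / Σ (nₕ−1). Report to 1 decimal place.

260121618.3

Degrees of freedom: 58 + 31 + 78 + 27 + 12 = 206.
Σ(nₕ−1)sₕ² = 58·338648325.76 + 31·427885773.16 + 78·192188314.24 + 27·61650763.24 + 12·335311032.25 = 53585053367.24.
s²ₚ = 53585053367.24 / 206 = 260121618.288... → 260121618.3.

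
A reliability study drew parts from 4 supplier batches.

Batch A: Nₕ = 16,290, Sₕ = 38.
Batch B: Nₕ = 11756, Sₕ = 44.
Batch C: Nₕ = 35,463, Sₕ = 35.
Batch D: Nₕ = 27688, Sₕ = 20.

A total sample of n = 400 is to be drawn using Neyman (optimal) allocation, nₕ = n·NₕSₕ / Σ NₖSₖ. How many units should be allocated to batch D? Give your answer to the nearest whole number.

76

A: NₕSₕ = 16290·38 = 619020
B: NₕSₕ = 11756·44 = 517264
C: NₕSₕ = 35463·35 = 1241205
D: NₕSₕ = 27688·20 = 553760
Σ NₕSₕ = 2931249.
n_D = 400·553760/2931249 = 75.566... → 76.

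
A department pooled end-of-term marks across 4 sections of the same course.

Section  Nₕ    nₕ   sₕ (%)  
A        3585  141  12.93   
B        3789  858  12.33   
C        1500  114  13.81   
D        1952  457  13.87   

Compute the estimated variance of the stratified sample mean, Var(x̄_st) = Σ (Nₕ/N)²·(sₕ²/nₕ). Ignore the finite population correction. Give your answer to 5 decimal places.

0.19753

N = 10826; Wₕ = Nₕ/N.
section A: (3585/10826)²·12.93²/141 = 0.13002301
section B: (3789/10826)²·12.33²/858 = 0.02170461
section C: (1500/10826)²·13.81²/114 = 0.03211656
section D: (1952/10826)²·13.87²/457 = 0.01368549
Sum = 0.19752967 → 0.19753.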